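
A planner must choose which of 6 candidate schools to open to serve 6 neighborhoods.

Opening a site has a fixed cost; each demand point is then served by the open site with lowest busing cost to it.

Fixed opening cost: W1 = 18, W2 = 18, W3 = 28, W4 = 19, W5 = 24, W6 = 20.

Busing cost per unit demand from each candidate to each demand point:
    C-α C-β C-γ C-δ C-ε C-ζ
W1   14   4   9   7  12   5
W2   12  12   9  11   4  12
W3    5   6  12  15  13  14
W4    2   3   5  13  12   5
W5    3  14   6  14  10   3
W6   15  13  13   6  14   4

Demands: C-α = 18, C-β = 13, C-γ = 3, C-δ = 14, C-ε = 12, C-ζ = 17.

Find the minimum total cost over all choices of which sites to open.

Open {W2, W4, W6}: assign each demand point to its cheapest open site.
  C-α→W4 18×2=36, C-β→W4 13×3=39, C-γ→W4 3×5=15, C-δ→W6 14×6=84, C-ε→W2 12×4=48, C-ζ→W6 17×4=68
  busing cost 290, fixed 57 → total 347.
Compare {W2, W4, W5, W6}: busing cost 273 + fixed 81 = 354.
Compare {W1, W2, W4, W6}: busing cost 290 + fixed 75 = 365.
Compare {W1, W2, W4, W5}: busing cost 287 + fixed 79 = 366.
All other subsets cost ≥ 354. Minimum total cost: 347.

347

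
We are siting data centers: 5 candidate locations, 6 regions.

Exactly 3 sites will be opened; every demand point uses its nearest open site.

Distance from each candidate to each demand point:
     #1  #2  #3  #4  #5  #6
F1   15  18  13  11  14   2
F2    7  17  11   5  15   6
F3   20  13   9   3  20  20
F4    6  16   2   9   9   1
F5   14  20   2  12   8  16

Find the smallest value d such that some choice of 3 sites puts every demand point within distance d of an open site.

Open {F1, F3, F4}.
  Farthest demand point is #2 at distance 13 (to F3); all others are ≤ 13.
With {F2, F3, F4} the worst case is 13.
With {F2, F3, F5} the worst case is 13.
No size-3 selection achieves below 13.

13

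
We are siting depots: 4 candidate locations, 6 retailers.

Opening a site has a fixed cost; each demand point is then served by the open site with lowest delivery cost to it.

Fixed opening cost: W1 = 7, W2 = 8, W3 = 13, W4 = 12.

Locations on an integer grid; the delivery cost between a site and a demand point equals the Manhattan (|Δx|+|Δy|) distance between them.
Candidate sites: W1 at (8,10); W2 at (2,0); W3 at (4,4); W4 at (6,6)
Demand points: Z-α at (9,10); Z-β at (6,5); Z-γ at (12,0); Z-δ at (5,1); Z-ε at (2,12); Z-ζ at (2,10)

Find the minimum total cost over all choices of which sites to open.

51

Open {W1, W2}: assign each demand point to its cheapest open site.
  Z-α→W1 1, Z-β→W1 7, Z-γ→W2 10, Z-δ→W2 4, Z-ε→W1 8, Z-ζ→W1 6
  delivery cost 36, fixed 15 → total 51.
Compare {W1, W4}: delivery cost 34 + fixed 19 = 53.
Compare {W1, W3}: delivery cost 34 + fixed 20 = 54.
Compare {W1}: delivery cost 48 + fixed 7 = 55.
All other subsets cost ≥ 53. Minimum total cost: 51.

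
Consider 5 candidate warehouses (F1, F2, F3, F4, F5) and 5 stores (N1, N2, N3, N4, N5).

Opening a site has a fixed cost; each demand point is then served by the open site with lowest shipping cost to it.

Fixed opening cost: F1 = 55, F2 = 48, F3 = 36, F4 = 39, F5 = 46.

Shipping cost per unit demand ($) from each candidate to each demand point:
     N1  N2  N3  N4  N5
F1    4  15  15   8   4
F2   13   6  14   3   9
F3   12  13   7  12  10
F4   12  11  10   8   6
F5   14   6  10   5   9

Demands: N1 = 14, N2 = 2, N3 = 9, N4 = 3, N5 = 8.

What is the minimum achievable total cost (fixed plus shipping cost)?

292

Open {F1, F3}: assign each demand point to its cheapest open site.
  N1→F1 14×4=56, N2→F3 2×13=26, N3→F3 9×7=63, N4→F1 3×8=24, N5→F1 8×4=32
  shipping cost 201, fixed 91 → total 292.
Compare {F1, F5}: shipping cost 205 + fixed 101 = 306.
Compare {F1, F2, F3}: shipping cost 172 + fixed 139 = 311.
Compare {F1, F3, F5}: shipping cost 178 + fixed 137 = 315.
All other subsets cost ≥ 306. Minimum total cost: 292.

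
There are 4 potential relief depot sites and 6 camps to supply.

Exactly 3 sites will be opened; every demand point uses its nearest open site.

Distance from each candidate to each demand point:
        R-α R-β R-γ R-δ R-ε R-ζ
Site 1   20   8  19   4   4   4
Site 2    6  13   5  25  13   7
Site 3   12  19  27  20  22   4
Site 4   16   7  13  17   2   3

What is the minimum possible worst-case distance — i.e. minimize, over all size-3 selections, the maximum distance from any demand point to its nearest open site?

7

Open {Site 1, Site 2, Site 4}.
  Farthest demand point is R-β at distance 7 (to Site 4); all others are ≤ 7.
With {Site 1, Site 2, Site 3} the worst case is 8.
With {Site 1, Site 3, Site 4} the worst case is 13.
No size-3 selection achieves below 7.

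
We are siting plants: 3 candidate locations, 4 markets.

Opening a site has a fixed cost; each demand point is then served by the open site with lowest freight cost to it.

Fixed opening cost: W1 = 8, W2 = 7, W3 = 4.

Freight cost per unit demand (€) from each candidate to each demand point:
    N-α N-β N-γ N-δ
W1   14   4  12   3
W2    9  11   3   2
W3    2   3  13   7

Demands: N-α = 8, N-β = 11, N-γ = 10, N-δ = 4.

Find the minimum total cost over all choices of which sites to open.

Open {W2, W3}: assign each demand point to its cheapest open site.
  N-α→W3 8×2=16, N-β→W3 11×3=33, N-γ→W2 10×3=30, N-δ→W2 4×2=8
  freight cost 87, fixed 11 → total 98.
Compare {W1, W2, W3}: freight cost 87 + fixed 19 = 106.
Compare {W1, W2}: freight cost 154 + fixed 15 = 169.
Compare {W1, W3}: freight cost 181 + fixed 12 = 193.
All other subsets cost ≥ 106. Minimum total cost: 98.

98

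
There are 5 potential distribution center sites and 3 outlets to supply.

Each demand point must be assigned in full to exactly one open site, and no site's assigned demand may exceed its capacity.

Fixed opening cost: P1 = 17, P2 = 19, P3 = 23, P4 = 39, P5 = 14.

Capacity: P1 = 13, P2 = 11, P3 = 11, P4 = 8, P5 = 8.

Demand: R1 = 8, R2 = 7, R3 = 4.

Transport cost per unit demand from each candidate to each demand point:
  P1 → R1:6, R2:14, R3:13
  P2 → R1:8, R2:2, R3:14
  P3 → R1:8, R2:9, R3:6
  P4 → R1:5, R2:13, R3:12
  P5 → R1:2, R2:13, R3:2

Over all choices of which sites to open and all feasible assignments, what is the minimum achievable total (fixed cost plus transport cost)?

Open {P2, P3, P5}; cheapest assignment that respects the capacities:
  P2 (cap 11, load 7): R2 — cost 7×2 = 14
  P3 (cap 11, load 4): R3 — cost 4×6 = 24
  P5 (cap 8, load 8): R1 — cost 8×2 = 16
  Shipping 54, fixed 56 → total 110.
  Any other capacity-feasible assignment to {P2, P3, P5} ships for at least 54.
Compare {P2, P5}: its best feasible assignment gives total 119.
Compare {P1, P2, P5}: its best feasible assignment gives total 120.
Every other set of open sites that can feasibly serve all demand totals ≥ 119 even under its best assignment. Minimum: 110.

110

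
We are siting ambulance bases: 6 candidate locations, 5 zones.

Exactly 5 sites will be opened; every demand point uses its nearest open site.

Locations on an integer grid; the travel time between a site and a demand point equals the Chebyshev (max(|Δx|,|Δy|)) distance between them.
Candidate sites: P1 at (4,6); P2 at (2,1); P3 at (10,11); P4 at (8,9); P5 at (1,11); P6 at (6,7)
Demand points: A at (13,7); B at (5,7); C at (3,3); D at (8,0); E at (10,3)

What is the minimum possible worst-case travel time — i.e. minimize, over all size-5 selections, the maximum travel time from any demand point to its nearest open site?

Open {P1, P2, P3, P4, P5}.
  Farthest demand point is D at travel time 6 (to P1); all others are ≤ 6.
With {P1, P2, P3, P4, P6} the worst case is 6.
With {P1, P2, P3, P5, P6} the worst case is 6.
No size-5 selection achieves below 6.

6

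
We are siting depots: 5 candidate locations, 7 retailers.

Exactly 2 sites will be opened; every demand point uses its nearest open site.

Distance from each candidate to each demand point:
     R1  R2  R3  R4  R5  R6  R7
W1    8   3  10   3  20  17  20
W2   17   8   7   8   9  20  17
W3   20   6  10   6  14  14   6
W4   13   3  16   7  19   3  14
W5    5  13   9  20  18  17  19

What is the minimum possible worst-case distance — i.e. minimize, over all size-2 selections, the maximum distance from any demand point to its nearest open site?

Open {W1, W3}.
  Farthest demand point is R5 at distance 14 (to W3); all others are ≤ 14.
With {W2, W4} the worst case is 14.
With {W3, W4} the worst case is 14.
No size-2 selection achieves below 14.

14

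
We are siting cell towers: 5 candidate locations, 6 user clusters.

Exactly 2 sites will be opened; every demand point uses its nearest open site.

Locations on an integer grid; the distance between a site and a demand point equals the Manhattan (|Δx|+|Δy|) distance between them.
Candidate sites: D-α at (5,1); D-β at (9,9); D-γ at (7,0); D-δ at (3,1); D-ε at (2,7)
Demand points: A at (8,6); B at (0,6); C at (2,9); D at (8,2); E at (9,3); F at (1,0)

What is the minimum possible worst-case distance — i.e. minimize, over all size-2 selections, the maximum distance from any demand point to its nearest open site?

Open {D-α, D-ε}.
  Farthest demand point is A at distance 7 (to D-ε); all others are ≤ 7.
With {D-γ, D-ε} the worst case is 7.
With {D-β, D-δ} the worst case is 8.
No size-2 selection achieves below 7.

7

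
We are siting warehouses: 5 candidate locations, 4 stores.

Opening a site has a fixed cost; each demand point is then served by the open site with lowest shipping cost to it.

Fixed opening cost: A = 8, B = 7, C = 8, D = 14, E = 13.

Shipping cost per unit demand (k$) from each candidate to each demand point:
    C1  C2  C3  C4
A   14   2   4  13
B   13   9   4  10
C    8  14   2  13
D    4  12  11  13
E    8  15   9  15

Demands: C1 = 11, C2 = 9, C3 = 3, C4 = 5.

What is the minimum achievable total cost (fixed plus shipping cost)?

Open {A, B, D}: assign each demand point to its cheapest open site.
  C1→D 11×4=44, C2→A 9×2=18, C3→A 3×4=12, C4→B 5×10=50
  shipping cost 124, fixed 29 → total 153.
Compare {A, B, C, D}: shipping cost 118 + fixed 37 = 155.
Compare {A, D}: shipping cost 139 + fixed 22 = 161.
Compare {A, C, D}: shipping cost 133 + fixed 30 = 163.
All other subsets cost ≥ 155. Minimum total cost: 153.

153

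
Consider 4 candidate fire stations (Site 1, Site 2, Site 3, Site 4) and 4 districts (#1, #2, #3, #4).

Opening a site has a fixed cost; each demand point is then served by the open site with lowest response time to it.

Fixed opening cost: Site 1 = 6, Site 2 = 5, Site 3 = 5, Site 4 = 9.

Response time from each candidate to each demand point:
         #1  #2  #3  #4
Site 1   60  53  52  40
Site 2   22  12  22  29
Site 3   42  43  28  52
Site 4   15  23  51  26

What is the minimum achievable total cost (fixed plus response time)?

89

Open {Site 2, Site 4}: assign each demand point to its cheapest open site.
  #1→Site 4 15, #2→Site 2 12, #3→Site 2 22, #4→Site 4 26
  response time 75, fixed 14 → total 89.
Compare {Site 2}: response time 85 + fixed 5 = 90.
Compare {Site 2, Site 3, Site 4}: response time 75 + fixed 19 = 94.
Compare {Site 2, Site 3}: response time 85 + fixed 10 = 95.
All other subsets cost ≥ 90. Minimum total cost: 89.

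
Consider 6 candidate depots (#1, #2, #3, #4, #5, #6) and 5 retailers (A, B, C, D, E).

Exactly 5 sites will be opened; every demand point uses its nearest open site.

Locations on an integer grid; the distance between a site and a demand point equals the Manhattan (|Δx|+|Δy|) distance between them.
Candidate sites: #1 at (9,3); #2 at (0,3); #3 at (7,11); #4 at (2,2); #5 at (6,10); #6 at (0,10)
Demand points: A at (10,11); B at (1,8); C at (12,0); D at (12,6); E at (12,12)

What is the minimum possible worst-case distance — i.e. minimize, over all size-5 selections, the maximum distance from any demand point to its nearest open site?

6

Open {#1, #2, #3, #4, #5}.
  Farthest demand point is B at distance 6 (to #2); all others are ≤ 6.
With {#1, #2, #3, #4, #6} the worst case is 6.
With {#1, #2, #3, #5, #6} the worst case is 6.
No size-5 selection achieves below 6.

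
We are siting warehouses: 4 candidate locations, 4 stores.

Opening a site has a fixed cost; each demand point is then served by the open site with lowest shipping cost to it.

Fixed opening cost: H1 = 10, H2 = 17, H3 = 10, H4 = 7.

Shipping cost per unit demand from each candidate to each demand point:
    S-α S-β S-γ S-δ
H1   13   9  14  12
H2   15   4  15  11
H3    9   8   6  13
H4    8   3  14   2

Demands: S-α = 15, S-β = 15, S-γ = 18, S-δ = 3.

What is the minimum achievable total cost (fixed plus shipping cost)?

296

Open {H3, H4}: assign each demand point to its cheapest open site.
  S-α→H4 15×8=120, S-β→H4 15×3=45, S-γ→H3 18×6=108, S-δ→H4 3×2=6
  shipping cost 279, fixed 17 → total 296.
Compare {H1, H3, H4}: shipping cost 279 + fixed 27 = 306.
Compare {H2, H3, H4}: shipping cost 279 + fixed 34 = 313.
Compare {H1, H2, H3, H4}: shipping cost 279 + fixed 44 = 323.
All other subsets cost ≥ 306. Minimum total cost: 296.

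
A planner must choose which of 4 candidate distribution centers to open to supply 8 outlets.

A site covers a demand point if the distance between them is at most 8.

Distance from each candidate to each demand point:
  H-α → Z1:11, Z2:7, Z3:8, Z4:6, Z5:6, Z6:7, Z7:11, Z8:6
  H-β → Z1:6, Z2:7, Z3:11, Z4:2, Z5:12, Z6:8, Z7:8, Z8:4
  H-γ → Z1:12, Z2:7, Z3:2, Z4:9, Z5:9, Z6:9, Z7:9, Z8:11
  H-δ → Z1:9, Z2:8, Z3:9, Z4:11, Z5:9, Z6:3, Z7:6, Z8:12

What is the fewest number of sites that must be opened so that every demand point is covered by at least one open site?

2

Coverage sets (demand points within 8 of each site):
  H-α: {Z2, Z3, Z4, Z5, Z6, Z8}
  H-β: {Z1, Z2, Z4, Z6, Z7, Z8}
  H-γ: {Z2, Z3}
  H-δ: {Z2, Z6, Z7}
No single site covers all 8 demand points.
But {H-α, H-β} covers everything, so the minimum is 2.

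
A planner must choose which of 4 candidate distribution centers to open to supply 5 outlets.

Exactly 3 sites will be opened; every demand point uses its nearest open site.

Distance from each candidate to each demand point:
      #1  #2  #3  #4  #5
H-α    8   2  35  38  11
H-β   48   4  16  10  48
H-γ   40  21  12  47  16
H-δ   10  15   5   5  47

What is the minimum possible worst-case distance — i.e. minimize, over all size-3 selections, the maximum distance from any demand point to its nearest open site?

Open {H-α, H-β, H-δ}.
  Farthest demand point is #5 at distance 11 (to H-α); all others are ≤ 11.
With {H-α, H-γ, H-δ} the worst case is 11.
With {H-α, H-β, H-γ} the worst case is 12.
No size-3 selection achieves below 11.

11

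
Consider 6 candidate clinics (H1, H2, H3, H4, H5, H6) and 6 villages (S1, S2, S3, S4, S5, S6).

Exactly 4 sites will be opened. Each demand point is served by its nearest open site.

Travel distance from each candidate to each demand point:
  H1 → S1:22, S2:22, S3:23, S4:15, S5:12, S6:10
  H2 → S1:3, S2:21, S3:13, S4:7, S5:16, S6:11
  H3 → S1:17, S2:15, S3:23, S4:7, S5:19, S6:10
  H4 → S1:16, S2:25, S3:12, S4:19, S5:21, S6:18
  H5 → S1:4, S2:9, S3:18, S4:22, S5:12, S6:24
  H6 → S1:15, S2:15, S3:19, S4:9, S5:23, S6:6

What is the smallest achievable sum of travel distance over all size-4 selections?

49

Open {H2, H4, H5, H6}.
  S1→H2 3, S2→H5 9, S3→H4 12, S4→H2 7, S5→H5 12, S6→H6 6  ⇒ total 49.
Compare {H1, H2, H5, H6}: total 50.
Compare {H2, H3, H5, H6}: total 50.
No size-4 selection does better; minimum is 49.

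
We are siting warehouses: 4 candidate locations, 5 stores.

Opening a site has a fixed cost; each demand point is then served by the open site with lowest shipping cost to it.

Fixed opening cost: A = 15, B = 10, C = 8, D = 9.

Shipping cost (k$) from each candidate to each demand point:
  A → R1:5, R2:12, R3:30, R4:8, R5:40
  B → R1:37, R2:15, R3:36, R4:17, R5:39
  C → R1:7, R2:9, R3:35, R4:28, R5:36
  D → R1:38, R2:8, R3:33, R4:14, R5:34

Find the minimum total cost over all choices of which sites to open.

Open {A, D}: assign each demand point to its cheapest open site.
  R1→A 5, R2→D 8, R3→A 30, R4→A 8, R5→D 34
  shipping cost 85, fixed 24 → total 109.
Compare {A}: shipping cost 95 + fixed 15 = 110.
Compare {A, C}: shipping cost 88 + fixed 23 = 111.
Compare {C, D}: shipping cost 96 + fixed 17 = 113.
All other subsets cost ≥ 110. Minimum total cost: 109.

109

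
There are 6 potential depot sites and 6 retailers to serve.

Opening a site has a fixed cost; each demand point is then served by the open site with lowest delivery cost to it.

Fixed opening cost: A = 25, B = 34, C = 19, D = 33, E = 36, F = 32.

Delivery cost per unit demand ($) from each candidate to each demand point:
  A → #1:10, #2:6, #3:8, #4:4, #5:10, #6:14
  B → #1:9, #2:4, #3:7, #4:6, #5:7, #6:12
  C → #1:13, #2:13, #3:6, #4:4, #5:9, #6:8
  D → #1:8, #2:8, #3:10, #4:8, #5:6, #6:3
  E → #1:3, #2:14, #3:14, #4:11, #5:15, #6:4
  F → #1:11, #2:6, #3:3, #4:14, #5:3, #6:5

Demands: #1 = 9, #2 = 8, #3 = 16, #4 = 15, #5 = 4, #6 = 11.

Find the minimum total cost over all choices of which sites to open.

Open {C, E, F}: assign each demand point to its cheapest open site.
  #1→E 9×3=27, #2→F 8×6=48, #3→F 16×3=48, #4→C 15×4=60, #5→F 4×3=12, #6→E 11×4=44
  delivery cost 239, fixed 87 → total 326.
Compare {A, E, F}: delivery cost 239 + fixed 93 = 332.
Compare {B, C, E, F}: delivery cost 223 + fixed 121 = 344.
Compare {C, D, E, F}: delivery cost 228 + fixed 120 = 348.
All other subsets cost ≥ 332. Minimum total cost: 326.

326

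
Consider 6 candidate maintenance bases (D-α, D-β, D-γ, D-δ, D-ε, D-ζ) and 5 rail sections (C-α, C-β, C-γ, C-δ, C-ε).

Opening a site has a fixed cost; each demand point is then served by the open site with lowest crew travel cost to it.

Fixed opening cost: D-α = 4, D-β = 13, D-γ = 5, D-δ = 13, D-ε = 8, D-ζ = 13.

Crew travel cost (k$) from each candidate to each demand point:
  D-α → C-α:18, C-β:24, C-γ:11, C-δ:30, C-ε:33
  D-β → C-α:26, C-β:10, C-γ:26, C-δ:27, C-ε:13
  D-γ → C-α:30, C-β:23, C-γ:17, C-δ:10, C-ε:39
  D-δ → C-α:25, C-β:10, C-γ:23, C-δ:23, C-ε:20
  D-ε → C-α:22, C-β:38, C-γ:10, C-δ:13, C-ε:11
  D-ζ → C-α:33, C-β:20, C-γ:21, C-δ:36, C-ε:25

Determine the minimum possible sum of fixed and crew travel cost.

Open {D-α, D-β, D-γ}: assign each demand point to its cheapest open site.
  C-α→D-α 18, C-β→D-β 10, C-γ→D-α 11, C-δ→D-γ 10, C-ε→D-β 13
  crew travel cost 62, fixed 22 → total 84.
Compare {D-β, D-ε}: crew travel cost 66 + fixed 21 = 87.
Compare {D-δ, D-ε}: crew travel cost 66 + fixed 21 = 87.
Compare {D-α, D-β, D-ε}: crew travel cost 62 + fixed 25 = 87.
All other subsets cost ≥ 87. Minimum total cost: 84.

84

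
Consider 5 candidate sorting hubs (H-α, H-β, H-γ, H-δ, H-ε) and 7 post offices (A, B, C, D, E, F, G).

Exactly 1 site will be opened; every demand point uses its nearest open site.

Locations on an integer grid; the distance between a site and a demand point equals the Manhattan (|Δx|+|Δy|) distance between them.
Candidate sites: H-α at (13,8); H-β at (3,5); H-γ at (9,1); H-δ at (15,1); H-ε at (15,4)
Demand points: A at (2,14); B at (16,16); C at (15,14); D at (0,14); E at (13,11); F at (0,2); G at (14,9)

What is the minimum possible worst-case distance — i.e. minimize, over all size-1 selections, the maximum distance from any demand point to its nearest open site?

19

Open {H-α}.
  Farthest demand point is D at distance 19 (to H-α); all others are ≤ 19.
With {H-γ} the worst case is 22.
With {H-β} the worst case is 24.
No size-1 selection achieves below 19.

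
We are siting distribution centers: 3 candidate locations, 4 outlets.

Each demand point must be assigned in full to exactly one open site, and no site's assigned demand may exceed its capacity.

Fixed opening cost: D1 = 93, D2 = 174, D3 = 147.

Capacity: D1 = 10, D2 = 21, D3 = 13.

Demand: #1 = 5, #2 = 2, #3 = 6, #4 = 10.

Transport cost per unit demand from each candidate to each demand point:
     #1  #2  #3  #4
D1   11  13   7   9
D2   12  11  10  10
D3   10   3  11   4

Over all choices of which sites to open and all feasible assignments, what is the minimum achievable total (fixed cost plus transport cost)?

452

Open {D1, D3}; cheapest assignment that respects the capacities:
  D1 (cap 10, load 10): #4 — cost 10×9 = 90
  D3 (cap 13, load 13): #1, #2, #3 — cost 5×10 + 2×3 + 6×11 = 122
  Shipping 212, fixed 240 → total 452.
  Any other capacity-feasible assignment to {D1, D3} ships for at least 212.
Compare {D2, D3}: its best feasible assignment gives total 487.
Compare {D1, D2}: its best feasible assignment gives total 491.
Every other set of open sites that can feasibly serve all demand totals ≥ 487 even under its best assignment. Minimum: 452.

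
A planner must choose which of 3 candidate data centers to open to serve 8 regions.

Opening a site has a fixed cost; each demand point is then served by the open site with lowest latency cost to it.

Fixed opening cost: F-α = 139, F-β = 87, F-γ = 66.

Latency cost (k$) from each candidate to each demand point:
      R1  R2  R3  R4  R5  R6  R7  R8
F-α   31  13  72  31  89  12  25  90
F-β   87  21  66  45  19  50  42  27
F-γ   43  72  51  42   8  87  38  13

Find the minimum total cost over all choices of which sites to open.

Open {F-α, F-γ}: assign each demand point to its cheapest open site.
  R1→F-α 31, R2→F-α 13, R3→F-γ 51, R4→F-α 31, R5→F-γ 8, R6→F-α 12, R7→F-α 25, R8→F-γ 13
  latency cost 184, fixed 205 → total 389.
Compare {F-β, F-γ}: latency cost 266 + fixed 153 = 419.
Compare {F-γ}: latency cost 354 + fixed 66 = 420.
Compare {F-β}: latency cost 357 + fixed 87 = 444.
All other subsets cost ≥ 419. Minimum total cost: 389.

389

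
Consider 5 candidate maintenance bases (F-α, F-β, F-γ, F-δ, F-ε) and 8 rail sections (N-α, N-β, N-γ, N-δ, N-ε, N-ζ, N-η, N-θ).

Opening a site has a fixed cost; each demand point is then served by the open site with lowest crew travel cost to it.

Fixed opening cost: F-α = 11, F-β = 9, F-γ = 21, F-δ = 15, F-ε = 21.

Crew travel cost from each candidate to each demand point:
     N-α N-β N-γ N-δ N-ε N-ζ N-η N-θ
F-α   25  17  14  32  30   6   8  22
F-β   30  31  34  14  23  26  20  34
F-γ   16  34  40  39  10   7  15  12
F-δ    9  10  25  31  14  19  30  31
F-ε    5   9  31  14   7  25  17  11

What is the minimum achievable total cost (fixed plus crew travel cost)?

106

Open {F-α, F-ε}: assign each demand point to its cheapest open site.
  N-α→F-ε 5, N-β→F-ε 9, N-γ→F-α 14, N-δ→F-ε 14, N-ε→F-ε 7, N-ζ→F-α 6, N-η→F-α 8, N-θ→F-ε 11
  crew travel cost 74, fixed 32 → total 106.
Compare {F-α, F-β, F-ε}: crew travel cost 74 + fixed 41 = 115.
Compare {F-α, F-δ, F-ε}: crew travel cost 74 + fixed 47 = 121.
Compare {F-α, F-γ, F-ε}: crew travel cost 74 + fixed 53 = 127.
All other subsets cost ≥ 115. Minimum total cost: 106.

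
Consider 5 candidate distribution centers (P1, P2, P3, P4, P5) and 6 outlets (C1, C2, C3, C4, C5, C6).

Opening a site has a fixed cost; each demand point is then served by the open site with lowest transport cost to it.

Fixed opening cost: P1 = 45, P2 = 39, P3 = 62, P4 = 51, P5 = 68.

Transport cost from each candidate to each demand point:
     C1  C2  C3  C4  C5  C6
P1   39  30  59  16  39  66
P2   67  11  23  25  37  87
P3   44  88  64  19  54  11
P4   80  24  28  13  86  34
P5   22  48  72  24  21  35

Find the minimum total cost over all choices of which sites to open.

Open {P2, P5}: assign each demand point to its cheapest open site.
  C1→P5 22, C2→P2 11, C3→P2 23, C4→P5 24, C5→P5 21, C6→P5 35
  transport cost 136, fixed 107 → total 243.
Compare {P2, P3}: transport cost 145 + fixed 101 = 246.
Compare {P4, P5}: transport cost 142 + fixed 119 = 261.
Compare {P1, P4}: transport cost 177 + fixed 96 = 273.
All other subsets cost ≥ 246. Minimum total cost: 243.

243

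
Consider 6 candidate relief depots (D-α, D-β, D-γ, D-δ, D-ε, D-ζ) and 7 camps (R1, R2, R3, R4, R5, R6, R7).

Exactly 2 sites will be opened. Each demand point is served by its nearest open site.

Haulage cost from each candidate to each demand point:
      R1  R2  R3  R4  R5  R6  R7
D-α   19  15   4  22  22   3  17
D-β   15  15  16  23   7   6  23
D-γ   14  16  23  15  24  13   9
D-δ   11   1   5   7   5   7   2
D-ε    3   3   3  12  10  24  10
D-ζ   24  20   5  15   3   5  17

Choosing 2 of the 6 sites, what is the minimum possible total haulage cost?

Open {D-δ, D-ε}.
  R1→D-ε 3, R2→D-δ 1, R3→D-ε 3, R4→D-δ 7, R5→D-δ 5, R6→D-δ 7, R7→D-δ 2  ⇒ total 28.
Compare {D-α, D-δ}: total 33.
Compare {D-δ, D-ζ}: total 34.
No size-2 selection does better; minimum is 28.

28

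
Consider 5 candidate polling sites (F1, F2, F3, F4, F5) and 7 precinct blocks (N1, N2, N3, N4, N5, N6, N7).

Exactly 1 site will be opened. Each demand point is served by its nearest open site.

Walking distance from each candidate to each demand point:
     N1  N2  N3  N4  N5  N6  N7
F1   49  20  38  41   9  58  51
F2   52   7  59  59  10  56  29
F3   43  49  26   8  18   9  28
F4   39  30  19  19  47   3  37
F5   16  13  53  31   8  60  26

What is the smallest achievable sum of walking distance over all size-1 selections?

Open {F3}.
  N1→F3 43, N2→F3 49, N3→F3 26, N4→F3 8, N5→F3 18, N6→F3 9, N7→F3 28  ⇒ total 181.
Compare {F4}: total 194.
Compare {F5}: total 207.
No size-1 selection does better; minimum is 181.

181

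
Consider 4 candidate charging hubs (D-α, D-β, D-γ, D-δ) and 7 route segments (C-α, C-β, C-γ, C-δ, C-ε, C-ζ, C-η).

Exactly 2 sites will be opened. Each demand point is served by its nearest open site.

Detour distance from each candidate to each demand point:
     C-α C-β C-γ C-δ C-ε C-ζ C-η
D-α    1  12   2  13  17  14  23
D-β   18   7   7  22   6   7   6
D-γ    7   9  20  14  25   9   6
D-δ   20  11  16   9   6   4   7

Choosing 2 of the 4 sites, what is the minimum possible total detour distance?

40

Open {D-α, D-δ}.
  C-α→D-α 1, C-β→D-δ 11, C-γ→D-α 2, C-δ→D-δ 9, C-ε→D-δ 6, C-ζ→D-δ 4, C-η→D-δ 7  ⇒ total 40.
Compare {D-α, D-β}: total 42.
Compare {D-β, D-γ}: total 54.
No size-2 selection does better; minimum is 40.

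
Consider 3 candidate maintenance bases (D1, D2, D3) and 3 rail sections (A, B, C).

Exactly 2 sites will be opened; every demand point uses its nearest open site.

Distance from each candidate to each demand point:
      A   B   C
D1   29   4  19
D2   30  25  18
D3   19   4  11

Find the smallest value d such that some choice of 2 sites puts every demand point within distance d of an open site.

19

Open {D1, D3}.
  Farthest demand point is A at distance 19 (to D3); all others are ≤ 19.
With {D2, D3} the worst case is 19.
With {D1, D2} the worst case is 29.
No size-2 selection achieves below 19.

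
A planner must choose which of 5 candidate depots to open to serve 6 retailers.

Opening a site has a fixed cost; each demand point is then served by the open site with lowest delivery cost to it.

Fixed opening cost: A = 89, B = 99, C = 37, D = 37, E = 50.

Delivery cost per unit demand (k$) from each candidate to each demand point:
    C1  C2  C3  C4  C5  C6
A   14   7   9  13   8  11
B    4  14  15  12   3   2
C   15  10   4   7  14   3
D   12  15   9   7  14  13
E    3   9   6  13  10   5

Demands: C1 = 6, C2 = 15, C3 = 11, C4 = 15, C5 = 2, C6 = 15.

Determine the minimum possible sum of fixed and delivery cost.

Open {C, E}: assign each demand point to its cheapest open site.
  C1→E 6×3=18, C2→E 15×9=135, C3→C 11×4=44, C4→C 15×7=105, C5→E 2×10=20, C6→C 15×3=45
  delivery cost 367, fixed 87 → total 454.
Compare {C, D, E}: delivery cost 367 + fixed 124 = 491.
Compare {B, C}: delivery cost 359 + fixed 136 = 495.
Compare {C}: delivery cost 462 + fixed 37 = 499.
All other subsets cost ≥ 491. Minimum total cost: 454.

454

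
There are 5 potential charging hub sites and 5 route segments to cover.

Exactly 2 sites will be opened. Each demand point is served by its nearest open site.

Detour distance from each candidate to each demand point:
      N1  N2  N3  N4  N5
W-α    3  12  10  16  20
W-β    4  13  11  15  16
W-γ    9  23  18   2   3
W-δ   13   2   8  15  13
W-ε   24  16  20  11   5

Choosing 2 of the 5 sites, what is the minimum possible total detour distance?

24

Open {W-γ, W-δ}.
  N1→W-γ 9, N2→W-δ 2, N3→W-δ 8, N4→W-γ 2, N5→W-γ 3  ⇒ total 24.
Compare {W-α, W-γ}: total 30.
Compare {W-β, W-γ}: total 33.
No size-2 selection does better; minimum is 24.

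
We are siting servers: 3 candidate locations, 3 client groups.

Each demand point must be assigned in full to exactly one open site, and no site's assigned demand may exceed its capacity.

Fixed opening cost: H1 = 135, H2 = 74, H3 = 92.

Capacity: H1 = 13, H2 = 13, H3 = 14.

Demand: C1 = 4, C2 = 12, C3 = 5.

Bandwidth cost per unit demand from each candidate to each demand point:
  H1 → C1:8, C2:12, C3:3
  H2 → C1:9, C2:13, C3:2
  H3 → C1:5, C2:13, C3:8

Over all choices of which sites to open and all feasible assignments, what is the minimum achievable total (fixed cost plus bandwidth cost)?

368

Open {H2, H3}; cheapest assignment that respects the capacities:
  H2 (cap 13, load 9): C1, C3 — cost 4×9 + 5×2 = 46
  H3 (cap 14, load 12): C2 — cost 12×13 = 156
  Shipping 202, fixed 166 → total 368.
  Any other capacity-feasible assignment to {H2, H3} ships for at least 202.
Compare {H1, H2}: its best feasible assignment gives total 399.
Compare {H1, H3}: its best feasible assignment gives total 430.
Every other set of open sites that can feasibly serve all demand totals ≥ 399 even under its best assignment. Minimum: 368.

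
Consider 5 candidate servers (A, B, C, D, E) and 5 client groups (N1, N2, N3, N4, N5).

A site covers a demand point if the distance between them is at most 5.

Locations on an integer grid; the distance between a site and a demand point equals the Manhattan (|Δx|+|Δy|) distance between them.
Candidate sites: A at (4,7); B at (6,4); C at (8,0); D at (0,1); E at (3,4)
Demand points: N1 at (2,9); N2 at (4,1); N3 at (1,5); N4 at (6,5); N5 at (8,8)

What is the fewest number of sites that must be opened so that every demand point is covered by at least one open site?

Coverage sets (demand points within 5 of each site):
  A: {N1, N3, N4, N5}
  B: {N2, N4}
  C: {N2}
  D: {N2, N3}
  E: {N2, N3, N4}
No single site covers all 5 demand points.
But {A, B} covers everything, so the minimum is 2.

2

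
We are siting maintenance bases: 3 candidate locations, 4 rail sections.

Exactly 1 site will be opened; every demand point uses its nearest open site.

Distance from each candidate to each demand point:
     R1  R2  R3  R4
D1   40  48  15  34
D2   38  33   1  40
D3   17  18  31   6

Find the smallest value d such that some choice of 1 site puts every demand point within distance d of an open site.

31

Open {D3}.
  Farthest demand point is R3 at distance 31 (to D3); all others are ≤ 31.
With {D2} the worst case is 40.
With {D1} the worst case is 48.
No size-1 selection achieves below 31.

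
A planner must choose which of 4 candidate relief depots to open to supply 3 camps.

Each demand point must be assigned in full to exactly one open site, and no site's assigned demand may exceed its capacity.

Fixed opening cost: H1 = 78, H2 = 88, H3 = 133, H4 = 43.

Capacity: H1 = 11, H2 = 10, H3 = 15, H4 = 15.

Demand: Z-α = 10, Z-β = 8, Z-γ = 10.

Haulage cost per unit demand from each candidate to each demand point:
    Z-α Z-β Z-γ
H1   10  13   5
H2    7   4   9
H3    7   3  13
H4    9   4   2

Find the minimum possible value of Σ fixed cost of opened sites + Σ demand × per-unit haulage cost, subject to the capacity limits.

361

Open {H1, H2, H4}; cheapest assignment that respects the capacities:
  H1 (cap 11, load 10): Z-γ — cost 10×5 = 50
  H2 (cap 10, load 10): Z-α — cost 10×7 = 70
  H4 (cap 15, load 8): Z-β — cost 8×4 = 32
  Shipping 152, fixed 209 → total 361.
  Any other capacity-feasible assignment to {H1, H2, H4} ships for at least 152.
Compare {H2, H3, H4}: its best feasible assignment gives total 378.
Compare {H1, H3, H4}: its best feasible assignment gives total 398.
Every other set of open sites that can feasibly serve all demand totals ≥ 378 even under its best assignment. Minimum: 361.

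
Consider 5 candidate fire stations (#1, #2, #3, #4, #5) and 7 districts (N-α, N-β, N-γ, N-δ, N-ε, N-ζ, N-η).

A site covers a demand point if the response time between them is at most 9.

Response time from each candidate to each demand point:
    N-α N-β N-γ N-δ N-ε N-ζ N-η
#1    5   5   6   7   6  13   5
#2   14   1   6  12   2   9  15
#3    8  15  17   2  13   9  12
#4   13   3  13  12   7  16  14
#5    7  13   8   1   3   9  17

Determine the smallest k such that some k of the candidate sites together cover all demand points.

2

Coverage sets (demand points within 9 of each site):
  #1: {N-α, N-β, N-γ, N-δ, N-ε, N-η}
  #2: {N-β, N-γ, N-ε, N-ζ}
  #3: {N-α, N-δ, N-ζ}
  #4: {N-β, N-ε}
  #5: {N-α, N-γ, N-δ, N-ε, N-ζ}
No single site covers all 7 demand points.
But {#1, #2} covers everything, so the minimum is 2.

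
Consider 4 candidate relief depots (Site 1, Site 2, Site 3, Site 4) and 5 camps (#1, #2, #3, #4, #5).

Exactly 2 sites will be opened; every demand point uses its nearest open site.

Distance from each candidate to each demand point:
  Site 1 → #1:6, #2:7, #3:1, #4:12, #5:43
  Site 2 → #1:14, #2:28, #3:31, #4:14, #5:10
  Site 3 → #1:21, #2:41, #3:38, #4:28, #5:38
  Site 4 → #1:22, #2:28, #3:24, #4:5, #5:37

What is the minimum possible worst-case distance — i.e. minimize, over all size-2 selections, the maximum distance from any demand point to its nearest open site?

12

Open {Site 1, Site 2}.
  Farthest demand point is #4 at distance 12 (to Site 1); all others are ≤ 12.
With {Site 2, Site 4} the worst case is 28.
With {Site 2, Site 3} the worst case is 31.
No size-2 selection achieves below 12.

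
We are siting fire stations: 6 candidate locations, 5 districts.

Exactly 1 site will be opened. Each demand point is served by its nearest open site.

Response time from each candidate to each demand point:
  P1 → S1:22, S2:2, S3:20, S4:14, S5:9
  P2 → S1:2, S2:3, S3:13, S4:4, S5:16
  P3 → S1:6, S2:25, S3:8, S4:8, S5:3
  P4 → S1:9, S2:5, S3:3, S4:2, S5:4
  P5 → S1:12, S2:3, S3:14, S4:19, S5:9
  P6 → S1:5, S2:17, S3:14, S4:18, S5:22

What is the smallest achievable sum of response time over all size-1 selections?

23

Open {P4}.
  S1→P4 9, S2→P4 5, S3→P4 3, S4→P4 2, S5→P4 4  ⇒ total 23.
Compare {P2}: total 38.
Compare {P3}: total 50.
No size-1 selection does better; minimum is 23.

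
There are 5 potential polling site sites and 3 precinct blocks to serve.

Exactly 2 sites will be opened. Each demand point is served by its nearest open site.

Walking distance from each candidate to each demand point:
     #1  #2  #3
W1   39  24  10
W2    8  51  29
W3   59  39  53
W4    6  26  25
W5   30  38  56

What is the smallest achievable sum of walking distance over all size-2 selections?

Open {W1, W4}.
  #1→W4 6, #2→W1 24, #3→W1 10  ⇒ total 40.
Compare {W1, W2}: total 42.
Compare {W2, W4}: total 57.
No size-2 selection does better; minimum is 40.

40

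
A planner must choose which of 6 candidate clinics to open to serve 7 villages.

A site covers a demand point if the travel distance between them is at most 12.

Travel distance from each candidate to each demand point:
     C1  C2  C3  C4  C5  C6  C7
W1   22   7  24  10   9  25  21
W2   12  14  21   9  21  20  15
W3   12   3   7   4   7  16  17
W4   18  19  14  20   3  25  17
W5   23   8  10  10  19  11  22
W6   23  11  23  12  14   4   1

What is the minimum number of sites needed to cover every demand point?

2

Coverage sets (demand points within 12 of each site):
  W1: {C2, C4, C5}
  W2: {C1, C4}
  W3: {C1, C2, C3, C4, C5}
  W4: {C5}
  W5: {C2, C3, C4, C6}
  W6: {C2, C4, C6, C7}
No single site covers all 7 demand points.
But {W3, W6} covers everything, so the minimum is 2.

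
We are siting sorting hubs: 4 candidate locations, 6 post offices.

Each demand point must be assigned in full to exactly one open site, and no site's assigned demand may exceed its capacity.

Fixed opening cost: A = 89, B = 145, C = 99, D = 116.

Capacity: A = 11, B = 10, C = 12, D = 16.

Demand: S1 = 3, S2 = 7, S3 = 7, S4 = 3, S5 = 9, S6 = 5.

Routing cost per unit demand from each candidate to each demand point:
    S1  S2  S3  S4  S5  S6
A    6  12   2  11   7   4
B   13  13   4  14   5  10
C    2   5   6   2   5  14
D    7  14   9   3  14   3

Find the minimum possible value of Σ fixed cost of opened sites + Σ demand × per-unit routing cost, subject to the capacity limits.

Open {A, C, D}; cheapest assignment that respects the capacities:
  A (cap 11, load 7): S3 — cost 7×2 = 14
  C (cap 12, load 12): S1, S5 — cost 3×2 + 9×5 = 51
  D (cap 16, load 15): S2, S4, S6 — cost 7×14 + 3×3 + 5×3 = 122
  Shipping 187, fixed 304 → total 491.
  Any other capacity-feasible assignment to {A, C, D} ships for at least 187.
Compare {B, C, D}: its best feasible assignment gives total 533.
Compare {A, B, D}: its best feasible assignment gives total 549.
Every other set of open sites that can feasibly serve all demand totals ≥ 533 even under its best assignment. Minimum: 491.

491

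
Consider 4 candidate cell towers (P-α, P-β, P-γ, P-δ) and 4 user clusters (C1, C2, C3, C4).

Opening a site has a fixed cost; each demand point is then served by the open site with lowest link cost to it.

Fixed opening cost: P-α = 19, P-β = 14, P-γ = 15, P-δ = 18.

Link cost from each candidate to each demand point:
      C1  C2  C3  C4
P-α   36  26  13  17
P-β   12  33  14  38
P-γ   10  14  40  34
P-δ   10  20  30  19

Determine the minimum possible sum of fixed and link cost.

88

Open {P-α, P-γ}: assign each demand point to its cheapest open site.
  C1→P-γ 10, C2→P-γ 14, C3→P-α 13, C4→P-α 17
  link cost 54, fixed 34 → total 88.
Compare {P-β, P-δ}: link cost 63 + fixed 32 = 95.
Compare {P-δ}: link cost 79 + fixed 18 = 97.
Compare {P-α, P-δ}: link cost 60 + fixed 37 = 97.
All other subsets cost ≥ 95. Minimum total cost: 88.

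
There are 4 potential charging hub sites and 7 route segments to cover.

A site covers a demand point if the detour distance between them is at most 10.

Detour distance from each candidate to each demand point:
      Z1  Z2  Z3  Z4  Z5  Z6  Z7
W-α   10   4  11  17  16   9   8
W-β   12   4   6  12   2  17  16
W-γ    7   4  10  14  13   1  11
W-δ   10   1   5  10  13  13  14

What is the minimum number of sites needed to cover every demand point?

3

Coverage sets (demand points within 10 of each site):
  W-α: {Z1, Z2, Z6, Z7}
  W-β: {Z2, Z3, Z5}
  W-γ: {Z1, Z2, Z3, Z6}
  W-δ: {Z1, Z2, Z3, Z4}
No 2 sites suffice: every size-2 union leaves at least one demand point uncovered.
But {W-α, W-β, W-δ} covers everything, so the minimum is 3.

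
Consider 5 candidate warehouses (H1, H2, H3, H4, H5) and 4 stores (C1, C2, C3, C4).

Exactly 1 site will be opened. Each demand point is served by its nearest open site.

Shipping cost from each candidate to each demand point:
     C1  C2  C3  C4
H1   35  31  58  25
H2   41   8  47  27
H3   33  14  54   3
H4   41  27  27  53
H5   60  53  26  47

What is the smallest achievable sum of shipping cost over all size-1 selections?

104

Open {H3}.
  C1→H3 33, C2→H3 14, C3→H3 54, C4→H3 3  ⇒ total 104.
Compare {H2}: total 123.
Compare {H4}: total 148.
No size-1 selection does better; minimum is 104.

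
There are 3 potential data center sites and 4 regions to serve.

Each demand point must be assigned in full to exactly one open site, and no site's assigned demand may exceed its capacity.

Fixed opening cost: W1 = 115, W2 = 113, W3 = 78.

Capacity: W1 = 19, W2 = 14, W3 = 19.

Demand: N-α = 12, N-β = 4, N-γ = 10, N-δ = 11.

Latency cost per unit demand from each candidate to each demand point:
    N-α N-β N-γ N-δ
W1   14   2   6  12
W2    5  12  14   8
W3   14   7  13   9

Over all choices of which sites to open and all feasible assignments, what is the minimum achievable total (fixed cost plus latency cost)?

533

Open {W1, W2, W3}; cheapest assignment that respects the capacities:
  W1 (cap 19, load 14): N-β, N-γ — cost 4×2 + 10×6 = 68
  W2 (cap 14, load 12): N-α — cost 12×5 = 60
  W3 (cap 19, load 11): N-δ — cost 11×9 = 99
  Shipping 227, fixed 306 → total 533.
  Any other capacity-feasible assignment to {W1, W2, W3} ships for at least 227.
Total demand is 37; every other set of sites either has combined capacity below 37 or cannot fit the demands without splitting one across sites, so {W1, W2, W3} is the only feasible choice of open sites. Minimum: 533.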